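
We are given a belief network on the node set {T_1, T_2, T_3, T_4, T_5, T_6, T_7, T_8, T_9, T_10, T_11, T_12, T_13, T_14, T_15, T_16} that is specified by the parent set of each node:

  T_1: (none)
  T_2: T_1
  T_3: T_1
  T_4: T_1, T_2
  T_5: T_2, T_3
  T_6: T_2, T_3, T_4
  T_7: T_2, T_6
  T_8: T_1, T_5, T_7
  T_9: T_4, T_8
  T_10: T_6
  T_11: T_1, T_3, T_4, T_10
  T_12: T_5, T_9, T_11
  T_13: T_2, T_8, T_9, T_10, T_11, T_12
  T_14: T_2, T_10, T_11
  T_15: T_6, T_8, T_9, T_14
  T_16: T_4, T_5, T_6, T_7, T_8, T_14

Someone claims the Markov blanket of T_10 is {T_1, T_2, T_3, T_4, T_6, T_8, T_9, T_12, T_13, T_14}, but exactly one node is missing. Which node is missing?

Recall MB(v) = parents ∪ children ∪ spouses, where spouses are the other parents of v's children.
T_10's children: T_11, T_13, T_14.
Parents of T_10: T_6.
Co-parents of T_10 (other parents of its children):
  T_11 also has parents T_1, T_3, T_4.
  T_13's other parents are T_2, T_8, T_9, T_11, T_12.
  T_14 also has parents T_2, T_11.
MB(T_10) = {T_1, T_2, T_3, T_4, T_6, T_8, T_9, T_11, T_12, T_13, T_14}.
Comparing with the claimed set, T_11 is missing.

T_11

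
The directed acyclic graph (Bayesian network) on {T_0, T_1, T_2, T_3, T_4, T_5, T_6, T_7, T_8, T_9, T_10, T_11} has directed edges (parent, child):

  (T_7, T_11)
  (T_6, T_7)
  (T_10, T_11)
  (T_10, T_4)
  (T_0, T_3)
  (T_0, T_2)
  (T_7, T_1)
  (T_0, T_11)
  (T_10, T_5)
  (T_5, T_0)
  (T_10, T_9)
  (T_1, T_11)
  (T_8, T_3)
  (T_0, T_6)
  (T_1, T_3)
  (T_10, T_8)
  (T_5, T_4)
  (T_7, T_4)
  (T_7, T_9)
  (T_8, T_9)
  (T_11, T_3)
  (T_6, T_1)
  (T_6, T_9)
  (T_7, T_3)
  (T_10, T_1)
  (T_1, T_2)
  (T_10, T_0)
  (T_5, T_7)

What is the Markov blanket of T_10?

A node's Markov blanket = Pa ∪ Ch ∪ (parents of Ch other than the node itself).
Parents of T_10: none.
T_10 has children T_0, T_1, T_4, T_5, T_8, T_9, T_11.
Other parents of T_10's children:
  T_5: —
  T_0: T_5
  T_8: —
  T_1: T_6, T_7
  T_9: T_6, T_7, T_8
  T_11: T_0, T_1, T_7
  T_4: T_5, T_7
Union: {} ∪ {T_0, T_1, T_4, T_5, T_8, T_9, T_11} ∪ {T_0, T_1, T_5, T_6, T_7, T_8} = {T_0, T_1, T_4, T_5, T_6, T_7, T_8, T_9, T_11}.

{T_0, T_1, T_4, T_5, T_6, T_7, T_8, T_9, T_11}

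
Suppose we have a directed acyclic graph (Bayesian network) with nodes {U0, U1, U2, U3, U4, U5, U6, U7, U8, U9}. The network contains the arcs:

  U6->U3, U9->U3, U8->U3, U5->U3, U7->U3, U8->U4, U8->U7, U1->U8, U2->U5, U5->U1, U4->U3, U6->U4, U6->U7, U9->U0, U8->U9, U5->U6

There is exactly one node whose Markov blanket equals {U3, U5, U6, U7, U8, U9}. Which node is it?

U4

The target node must have every member of {U3, U5, U6, U7, U8, U9} as a parent, child, or co-parent, and no others.
Parents of U4: U6, U8; children: U3; co-parents: U5, U6, U7, U8, U9.
These exactly cover the given set, so the node is U4.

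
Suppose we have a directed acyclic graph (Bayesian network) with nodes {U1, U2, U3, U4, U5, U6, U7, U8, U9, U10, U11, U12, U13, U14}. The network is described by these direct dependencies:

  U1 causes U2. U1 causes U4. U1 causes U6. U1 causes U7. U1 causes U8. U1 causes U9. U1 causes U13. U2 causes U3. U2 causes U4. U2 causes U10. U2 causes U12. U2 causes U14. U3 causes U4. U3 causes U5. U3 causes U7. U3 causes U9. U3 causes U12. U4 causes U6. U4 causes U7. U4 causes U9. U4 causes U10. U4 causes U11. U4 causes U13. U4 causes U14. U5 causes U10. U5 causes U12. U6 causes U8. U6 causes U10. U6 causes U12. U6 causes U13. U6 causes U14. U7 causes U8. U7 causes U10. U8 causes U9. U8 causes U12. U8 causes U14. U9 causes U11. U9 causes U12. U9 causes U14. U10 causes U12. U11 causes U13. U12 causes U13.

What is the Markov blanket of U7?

{U1, U2, U3, U4, U5, U6, U8, U10}

A node's Markov blanket = Pa ∪ Ch ∪ (parents of Ch other than the node itself).
Children of U7: U8, U10.
U7's parents: U1, U3, U4.
Other parents of U7's children:
  U8: U1, U6
  U10: U2, U4, U5, U6
Union: {U1, U3, U4} ∪ {U8, U10} ∪ {U1, U2, U4, U5, U6} = {U1, U2, U3, U4, U5, U6, U8, U10}.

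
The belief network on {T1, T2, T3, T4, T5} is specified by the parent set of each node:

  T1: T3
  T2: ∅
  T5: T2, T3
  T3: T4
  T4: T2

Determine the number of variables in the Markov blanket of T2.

3

Parents of T2: none.
Ch(T2) = {T4, T5}.
Other parents of T2's children:
  T4: —
  T5: T3
MB(T2) = {T3, T4, T5}, which has 3 nodes.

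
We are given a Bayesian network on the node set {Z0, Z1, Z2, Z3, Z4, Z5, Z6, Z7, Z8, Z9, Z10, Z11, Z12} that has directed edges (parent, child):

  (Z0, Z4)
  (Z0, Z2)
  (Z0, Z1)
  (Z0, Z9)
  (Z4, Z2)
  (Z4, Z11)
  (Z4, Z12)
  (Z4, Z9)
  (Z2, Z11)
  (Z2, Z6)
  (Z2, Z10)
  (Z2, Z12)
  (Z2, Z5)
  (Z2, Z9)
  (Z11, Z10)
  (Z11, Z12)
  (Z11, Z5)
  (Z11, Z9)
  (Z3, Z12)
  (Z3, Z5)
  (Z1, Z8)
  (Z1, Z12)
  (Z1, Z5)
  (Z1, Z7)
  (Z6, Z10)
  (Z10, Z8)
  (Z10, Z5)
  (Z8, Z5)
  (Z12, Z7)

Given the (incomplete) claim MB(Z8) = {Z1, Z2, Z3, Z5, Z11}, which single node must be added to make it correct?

Z10

The Markov blanket of a node is its parents, its children, and the other parents of its children.
Z8 has child Z5.
Z8's parents: Z1, Z10.
Parents of each child, excluding Z8:
  Z5: Z1, Z2, Z3, Z10, Z11
MB(Z8) = {Z1, Z2, Z3, Z5, Z10, Z11}.
Comparing with the claimed set, Z10 is missing.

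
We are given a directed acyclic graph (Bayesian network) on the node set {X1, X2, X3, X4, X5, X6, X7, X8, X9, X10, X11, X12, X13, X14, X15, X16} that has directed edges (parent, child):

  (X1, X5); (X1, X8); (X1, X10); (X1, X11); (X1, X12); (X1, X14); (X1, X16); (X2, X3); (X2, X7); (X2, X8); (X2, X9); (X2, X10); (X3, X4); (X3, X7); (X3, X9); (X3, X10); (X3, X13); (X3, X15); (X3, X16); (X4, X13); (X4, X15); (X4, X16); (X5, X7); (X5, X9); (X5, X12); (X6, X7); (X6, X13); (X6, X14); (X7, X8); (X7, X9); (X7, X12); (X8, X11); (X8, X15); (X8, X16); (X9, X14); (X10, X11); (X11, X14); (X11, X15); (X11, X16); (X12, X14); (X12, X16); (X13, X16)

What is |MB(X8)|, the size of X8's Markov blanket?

11

A node's Markov blanket = Pa ∪ Ch ∪ (parents of Ch other than the node itself).
Parents of X8: X1, X2, X7.
Ch(X8) = {X11, X15, X16}.
Other parents of X8's children:
  X11's other parents are X1, X10.
  X15 also has parents X3, X4, X11.
  X16 also has parents X1, X3, X4, X11, X12, X13.
MB(X8) = {X1, X2, X3, X4, X7, X10, X11, X12, X13, X15, X16}, which has 11 nodes.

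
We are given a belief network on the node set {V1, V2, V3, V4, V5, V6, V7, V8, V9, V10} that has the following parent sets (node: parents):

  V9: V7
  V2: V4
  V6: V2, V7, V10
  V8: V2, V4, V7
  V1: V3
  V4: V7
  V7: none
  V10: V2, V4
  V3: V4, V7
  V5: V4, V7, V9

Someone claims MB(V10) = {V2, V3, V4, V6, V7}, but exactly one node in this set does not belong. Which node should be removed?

V3

A node's Markov blanket = Pa ∪ Ch ∪ (parents of Ch other than the node itself).
V10 has child V6.
Parents of V10: V2, V4.
Co-parents of V10 (other parents of its children):
  V6's other parents are V2, V7.
MB(V10) = {V2, V4, V6, V7}.
V3 is neither a parent, child, nor co-parent of V10, so it does not belong.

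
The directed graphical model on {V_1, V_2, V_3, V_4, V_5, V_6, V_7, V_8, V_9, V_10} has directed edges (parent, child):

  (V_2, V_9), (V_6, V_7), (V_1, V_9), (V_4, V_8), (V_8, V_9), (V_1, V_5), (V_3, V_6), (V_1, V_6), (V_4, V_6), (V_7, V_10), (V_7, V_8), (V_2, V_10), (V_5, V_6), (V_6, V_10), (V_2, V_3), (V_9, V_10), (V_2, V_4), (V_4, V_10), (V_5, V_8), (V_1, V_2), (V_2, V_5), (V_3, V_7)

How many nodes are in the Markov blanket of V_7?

V_7 has parents V_3, V_6.
V_7 has children V_8, V_10.
Other parents of V_7's children:
  V_8: V_4, V_5
  V_10: V_2, V_4, V_6, V_9
MB(V_7) = {V_2, V_3, V_4, V_5, V_6, V_8, V_9, V_10}, which has 8 nodes.

8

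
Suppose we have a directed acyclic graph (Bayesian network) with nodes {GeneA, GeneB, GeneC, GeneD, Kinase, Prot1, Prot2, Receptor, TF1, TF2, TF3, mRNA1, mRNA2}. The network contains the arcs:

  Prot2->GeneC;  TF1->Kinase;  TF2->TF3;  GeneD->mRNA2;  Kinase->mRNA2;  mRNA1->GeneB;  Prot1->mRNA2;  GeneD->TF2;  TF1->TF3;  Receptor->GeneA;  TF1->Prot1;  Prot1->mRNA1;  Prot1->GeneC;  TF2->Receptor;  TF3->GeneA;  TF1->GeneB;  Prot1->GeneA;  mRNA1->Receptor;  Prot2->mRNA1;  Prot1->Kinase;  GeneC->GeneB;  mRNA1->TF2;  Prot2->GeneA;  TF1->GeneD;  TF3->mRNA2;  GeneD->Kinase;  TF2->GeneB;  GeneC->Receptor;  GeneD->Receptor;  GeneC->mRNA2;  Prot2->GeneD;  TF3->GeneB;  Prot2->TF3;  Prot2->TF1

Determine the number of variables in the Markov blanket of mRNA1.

9

The Markov blanket of a node is its parents, its children, and the other parents of its children.
Children of mRNA1: GeneB, Receptor, TF2.
Parents of mRNA1: Prot1, Prot2.
Other parents of mRNA1's children:
  TF2's other parent is GeneD.
  parents(GeneB) \ {mRNA1} = {GeneC, TF1, TF2, TF3}.
  Receptor's other parents are GeneC, GeneD, TF2.
MB(mRNA1) = {GeneB, GeneC, GeneD, Prot1, Prot2, Receptor, TF1, TF2, TF3}, which has 9 nodes.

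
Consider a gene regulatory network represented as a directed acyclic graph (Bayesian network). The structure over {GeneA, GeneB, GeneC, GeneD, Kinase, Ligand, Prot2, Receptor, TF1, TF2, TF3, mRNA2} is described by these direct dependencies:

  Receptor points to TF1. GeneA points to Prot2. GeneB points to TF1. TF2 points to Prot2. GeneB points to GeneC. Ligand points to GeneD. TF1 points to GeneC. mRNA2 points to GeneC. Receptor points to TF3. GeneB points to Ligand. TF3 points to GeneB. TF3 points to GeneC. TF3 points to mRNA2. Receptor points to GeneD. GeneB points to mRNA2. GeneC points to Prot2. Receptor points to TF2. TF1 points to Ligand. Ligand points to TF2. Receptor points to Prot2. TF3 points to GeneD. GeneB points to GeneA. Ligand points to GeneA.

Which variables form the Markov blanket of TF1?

TF1 has children GeneC, Ligand.
TF1 has parents GeneB, Receptor.
Parents of each child, excluding TF1:
  Ligand's other parent is GeneB.
  GeneC also has parents GeneB, TF3, mRNA2.
So the Markov blanket of TF1 is {GeneB, GeneC, Ligand, Receptor, TF3, mRNA2}.

{GeneB, GeneC, Ligand, Receptor, TF3, mRNA2}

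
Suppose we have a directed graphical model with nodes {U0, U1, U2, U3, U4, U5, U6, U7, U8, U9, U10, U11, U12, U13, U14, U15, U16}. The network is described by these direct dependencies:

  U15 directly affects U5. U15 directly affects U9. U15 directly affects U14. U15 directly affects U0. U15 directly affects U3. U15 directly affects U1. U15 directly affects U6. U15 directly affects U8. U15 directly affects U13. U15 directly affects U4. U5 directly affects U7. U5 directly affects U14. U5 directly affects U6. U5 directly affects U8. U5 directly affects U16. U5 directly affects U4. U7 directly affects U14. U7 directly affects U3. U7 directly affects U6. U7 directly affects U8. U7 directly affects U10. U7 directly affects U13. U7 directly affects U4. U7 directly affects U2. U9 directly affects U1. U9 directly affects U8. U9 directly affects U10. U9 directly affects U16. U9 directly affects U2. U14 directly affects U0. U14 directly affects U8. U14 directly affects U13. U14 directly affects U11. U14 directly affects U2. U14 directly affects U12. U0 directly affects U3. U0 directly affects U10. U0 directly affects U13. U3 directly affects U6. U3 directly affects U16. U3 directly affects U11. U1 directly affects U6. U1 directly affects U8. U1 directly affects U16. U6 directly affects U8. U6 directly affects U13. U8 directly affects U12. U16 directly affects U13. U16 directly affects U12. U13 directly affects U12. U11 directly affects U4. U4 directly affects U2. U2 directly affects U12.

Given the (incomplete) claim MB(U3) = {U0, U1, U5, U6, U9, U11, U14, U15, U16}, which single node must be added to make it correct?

U7

U3 has parents U0, U7, U15.
Children of U3: U6, U11, U16.
Parents of each child, excluding U3:
  U6 also has parents U1, U5, U7, U15.
  U16's other parents are U1, U5, U9.
  U11 also has parent U14.
MB(U3) = {U0, U1, U5, U6, U7, U9, U11, U14, U15, U16}.
Comparing with the claimed set, U7 is missing.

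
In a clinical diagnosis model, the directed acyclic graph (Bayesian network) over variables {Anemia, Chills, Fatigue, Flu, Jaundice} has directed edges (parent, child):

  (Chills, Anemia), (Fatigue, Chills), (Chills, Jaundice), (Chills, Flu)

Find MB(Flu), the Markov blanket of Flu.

{Chills}

A node's Markov blanket = Pa ∪ Ch ∪ (parents of Ch other than the node itself).
Pa(Flu) = {Chills}.
Ch(Flu) = {}.
Flu has no children, so there are no co-parents.
MB(Flu) = {Chills}.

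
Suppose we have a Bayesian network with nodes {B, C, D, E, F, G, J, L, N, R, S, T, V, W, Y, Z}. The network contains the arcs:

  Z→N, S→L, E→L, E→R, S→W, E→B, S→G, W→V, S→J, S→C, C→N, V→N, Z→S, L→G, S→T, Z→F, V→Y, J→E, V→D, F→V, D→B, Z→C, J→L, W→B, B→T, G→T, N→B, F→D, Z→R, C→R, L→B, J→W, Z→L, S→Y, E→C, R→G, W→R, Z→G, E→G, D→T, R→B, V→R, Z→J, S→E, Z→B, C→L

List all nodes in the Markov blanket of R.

{B, C, D, E, G, L, N, S, V, W, Z}

Recall MB(v) = parents ∪ children ∪ spouses, where spouses are the other parents of v's children.
R has parents C, E, V, W, Z.
Ch(R) = {B, G}.
Parents of each child, excluding R:
  B: D, E, L, N, W, Z
  G: E, L, S, Z
Taking the union gives {B, C, D, E, G, L, N, S, V, W, Z}.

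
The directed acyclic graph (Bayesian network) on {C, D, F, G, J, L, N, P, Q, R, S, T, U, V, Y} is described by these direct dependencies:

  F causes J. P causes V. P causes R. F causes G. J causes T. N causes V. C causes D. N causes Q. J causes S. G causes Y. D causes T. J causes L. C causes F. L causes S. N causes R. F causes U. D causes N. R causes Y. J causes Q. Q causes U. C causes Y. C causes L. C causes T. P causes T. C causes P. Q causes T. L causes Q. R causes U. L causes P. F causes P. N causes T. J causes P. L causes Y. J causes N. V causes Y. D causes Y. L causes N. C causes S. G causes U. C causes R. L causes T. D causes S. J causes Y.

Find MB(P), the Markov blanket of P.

Parents of P: C, F, J, L.
Children of P: R, T, V.
Parents of each child, excluding P:
  R's other parents are C, N.
  T also has parents C, D, J, L, N, Q.
  V also has parent N.
Union: {C, F, J, L} ∪ {R, T, V} ∪ {C, D, J, L, N, Q} = {C, D, F, J, L, N, Q, R, T, V}.

{C, D, F, J, L, N, Q, R, T, V}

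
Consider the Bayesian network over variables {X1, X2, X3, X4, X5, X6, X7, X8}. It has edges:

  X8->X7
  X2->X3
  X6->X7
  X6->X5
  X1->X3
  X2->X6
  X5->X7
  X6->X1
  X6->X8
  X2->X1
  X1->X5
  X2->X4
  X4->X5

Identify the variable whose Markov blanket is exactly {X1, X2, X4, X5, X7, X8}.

X6

The target node must have every member of {X1, X2, X4, X5, X7, X8} as a parent, child, or co-parent, and no others.
Parents of X6: X2; children: X1, X5, X7, X8; co-parents: X1, X2, X4, X5, X8.
These exactly cover the given set, so the node is X6.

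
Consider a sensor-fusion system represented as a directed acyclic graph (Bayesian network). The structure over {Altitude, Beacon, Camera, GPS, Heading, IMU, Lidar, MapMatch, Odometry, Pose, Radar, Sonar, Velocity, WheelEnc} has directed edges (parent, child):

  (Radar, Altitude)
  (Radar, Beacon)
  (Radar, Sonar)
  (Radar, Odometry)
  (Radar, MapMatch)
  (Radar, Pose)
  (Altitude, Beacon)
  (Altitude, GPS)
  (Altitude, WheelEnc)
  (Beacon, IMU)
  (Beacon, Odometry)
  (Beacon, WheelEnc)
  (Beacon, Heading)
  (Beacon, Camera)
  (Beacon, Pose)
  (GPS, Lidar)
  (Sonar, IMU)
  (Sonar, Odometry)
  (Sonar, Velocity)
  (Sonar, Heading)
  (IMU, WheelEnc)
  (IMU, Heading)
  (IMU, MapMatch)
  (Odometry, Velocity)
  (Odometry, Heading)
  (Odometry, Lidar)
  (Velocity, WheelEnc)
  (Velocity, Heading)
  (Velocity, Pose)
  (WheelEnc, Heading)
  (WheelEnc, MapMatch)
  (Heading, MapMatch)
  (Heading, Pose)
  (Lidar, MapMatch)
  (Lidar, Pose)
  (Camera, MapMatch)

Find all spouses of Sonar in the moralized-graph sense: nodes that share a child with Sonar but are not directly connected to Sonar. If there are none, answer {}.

Children of Sonar: Heading, IMU, Odometry, Velocity.
  IMU: Beacon
  Odometry: Beacon, Radar
  Velocity: Odometry
  Heading: Beacon, IMU, Odometry, Velocity, WheelEnc
Excluding nodes already adjacent to Sonar (Heading, IMU, Odometry, Radar, Velocity), the co-parent-only contribution is {Beacon, WheelEnc}.

{Beacon, WheelEnc}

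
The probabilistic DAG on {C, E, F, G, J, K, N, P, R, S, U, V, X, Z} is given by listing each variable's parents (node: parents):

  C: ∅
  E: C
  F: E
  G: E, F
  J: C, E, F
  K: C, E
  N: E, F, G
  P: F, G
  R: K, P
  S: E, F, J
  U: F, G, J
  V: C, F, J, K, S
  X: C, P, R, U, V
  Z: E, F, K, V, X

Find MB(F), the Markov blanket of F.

{C, E, G, J, K, N, P, S, U, V, X, Z}

F's parents: E.
Ch(F) = {G, J, N, P, S, U, V, Z}.
Co-parents of F (other parents of its children):
  G's other parent is E.
  J also has parents C, E.
  N's other parents are E, G.
  P also has parent G.
  parents(S) \ {F} = {E, J}.
  parents(U) \ {F} = {G, J}.
  V's other parents are C, J, K, S.
  Z's other parents are E, K, V, X.
Union: {E} ∪ {G, J, N, P, S, U, V, Z} ∪ {C, E, G, J, K, S, V, X} = {C, E, G, J, K, N, P, S, U, V, X, Z}.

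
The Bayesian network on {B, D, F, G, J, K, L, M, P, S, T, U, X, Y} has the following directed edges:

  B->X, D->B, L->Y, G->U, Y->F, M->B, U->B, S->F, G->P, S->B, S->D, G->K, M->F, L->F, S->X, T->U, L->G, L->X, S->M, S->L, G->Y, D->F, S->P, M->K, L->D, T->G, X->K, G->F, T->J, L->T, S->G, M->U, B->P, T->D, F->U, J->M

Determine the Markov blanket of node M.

{B, D, F, G, J, K, L, S, T, U, X, Y}

The Markov blanket of a node is its parents, its children, and the other parents of its children.
M's children: B, F, K, U.
M's parents: J, S.
Parents of each child, excluding M:
  F also has parents D, G, L, S, Y.
  U's other parents are F, G, T.
  B's other parents are D, S, U.
  K's other parents are G, X.
Taking the union gives {B, D, F, G, J, K, L, S, T, U, X, Y}.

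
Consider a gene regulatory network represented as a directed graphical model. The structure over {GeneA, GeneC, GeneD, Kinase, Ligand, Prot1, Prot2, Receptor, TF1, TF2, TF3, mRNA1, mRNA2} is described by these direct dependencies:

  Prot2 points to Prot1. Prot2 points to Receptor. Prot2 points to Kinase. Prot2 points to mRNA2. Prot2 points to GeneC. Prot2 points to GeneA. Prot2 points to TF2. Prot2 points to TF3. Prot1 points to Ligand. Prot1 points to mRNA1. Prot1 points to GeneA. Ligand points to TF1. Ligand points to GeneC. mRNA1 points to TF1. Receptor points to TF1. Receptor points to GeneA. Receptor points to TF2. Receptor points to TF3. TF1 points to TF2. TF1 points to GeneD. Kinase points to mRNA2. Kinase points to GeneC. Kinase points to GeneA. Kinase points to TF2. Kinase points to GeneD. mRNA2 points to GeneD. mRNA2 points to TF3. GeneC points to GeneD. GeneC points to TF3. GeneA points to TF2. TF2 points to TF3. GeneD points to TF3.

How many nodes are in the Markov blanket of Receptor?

12

By definition, MB(Receptor) is built from Receptor's parents, Receptor's children, and the co-parents of Receptor.
Receptor's parents: Prot2.
Children of Receptor: GeneA, TF1, TF2, TF3.
Co-parents of Receptor (other parents of its children):
  TF1's other parents are Ligand, mRNA1.
  parents(GeneA) \ {Receptor} = {Kinase, Prot1, Prot2}.
  parents(TF2) \ {Receptor} = {GeneA, Kinase, Prot2, TF1}.
  parents(TF3) \ {Receptor} = {GeneC, GeneD, Prot2, TF2, mRNA2}.
MB(Receptor) = {GeneA, GeneC, GeneD, Kinase, Ligand, Prot1, Prot2, TF1, TF2, TF3, mRNA1, mRNA2}, which has 12 nodes.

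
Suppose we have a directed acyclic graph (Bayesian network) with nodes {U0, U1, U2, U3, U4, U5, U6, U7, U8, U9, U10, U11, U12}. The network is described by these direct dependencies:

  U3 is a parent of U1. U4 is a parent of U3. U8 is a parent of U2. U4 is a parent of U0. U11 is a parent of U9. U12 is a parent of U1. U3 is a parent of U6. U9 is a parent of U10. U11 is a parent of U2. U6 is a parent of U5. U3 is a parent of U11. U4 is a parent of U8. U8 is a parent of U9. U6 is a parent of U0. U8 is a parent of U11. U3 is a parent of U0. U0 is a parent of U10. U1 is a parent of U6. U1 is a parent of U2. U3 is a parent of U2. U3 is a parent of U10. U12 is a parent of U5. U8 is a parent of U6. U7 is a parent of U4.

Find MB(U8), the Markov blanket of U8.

{U1, U2, U3, U4, U6, U9, U11}

By definition, MB(U8) is built from U8's parents, U8's children, and the co-parents of U8.
Parents of U8: U4.
Ch(U8) = {U2, U6, U9, U11}.
Parents of each child, excluding U8:
  U11 also has parent U3.
  U9's other parent is U11.
  U2's other parents are U1, U3, U11.
  parents(U6) \ {U8} = {U1, U3}.
So the Markov blanket of U8 is {U1, U2, U3, U4, U6, U9, U11}.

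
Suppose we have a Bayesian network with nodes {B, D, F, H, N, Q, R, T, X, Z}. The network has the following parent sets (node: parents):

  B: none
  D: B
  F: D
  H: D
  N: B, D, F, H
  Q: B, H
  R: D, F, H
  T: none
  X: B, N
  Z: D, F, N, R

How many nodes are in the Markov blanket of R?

5

Recall MB(v) = parents ∪ children ∪ spouses, where spouses are the other parents of v's children.
Pa(R) = {D, F, H}.
Ch(R) = {Z}.
Co-parents of R (other parents of its children):
  Z also has parents D, F, N.
MB(R) = {D, F, H, N, Z}, which has 5 nodes.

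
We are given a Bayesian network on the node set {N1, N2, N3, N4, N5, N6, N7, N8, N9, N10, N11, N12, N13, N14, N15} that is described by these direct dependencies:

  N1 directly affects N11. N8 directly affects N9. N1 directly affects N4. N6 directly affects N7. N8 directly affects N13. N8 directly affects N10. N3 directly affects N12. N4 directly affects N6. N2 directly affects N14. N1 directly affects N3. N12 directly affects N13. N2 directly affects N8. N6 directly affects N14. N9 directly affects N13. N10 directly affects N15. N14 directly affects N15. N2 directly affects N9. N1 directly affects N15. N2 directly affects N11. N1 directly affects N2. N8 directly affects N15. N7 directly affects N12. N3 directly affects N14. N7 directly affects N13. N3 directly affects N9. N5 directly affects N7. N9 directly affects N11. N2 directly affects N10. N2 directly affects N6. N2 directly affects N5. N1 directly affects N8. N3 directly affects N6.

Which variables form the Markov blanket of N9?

{N1, N2, N3, N7, N8, N11, N12, N13}

N9 has parents N2, N3, N8.
Children of N9: N11, N13.
Parents of each child, excluding N9:
  N11: N1, N2
  N13: N7, N8, N12
Taking the union gives {N1, N2, N3, N7, N8, N11, N12, N13}.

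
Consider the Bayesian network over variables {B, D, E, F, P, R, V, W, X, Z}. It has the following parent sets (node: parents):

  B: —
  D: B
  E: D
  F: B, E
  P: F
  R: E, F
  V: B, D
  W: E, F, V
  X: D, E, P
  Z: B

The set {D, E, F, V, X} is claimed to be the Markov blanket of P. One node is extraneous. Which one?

V

Recall MB(v) = parents ∪ children ∪ spouses, where spouses are the other parents of v's children.
Children of P: X.
P has parent F.
For each child, the remaining parents (spouses of P):
  X also has parents D, E.
MB(P) = {D, E, F, X}.
V is neither a parent, child, nor co-parent of P, so it does not belong.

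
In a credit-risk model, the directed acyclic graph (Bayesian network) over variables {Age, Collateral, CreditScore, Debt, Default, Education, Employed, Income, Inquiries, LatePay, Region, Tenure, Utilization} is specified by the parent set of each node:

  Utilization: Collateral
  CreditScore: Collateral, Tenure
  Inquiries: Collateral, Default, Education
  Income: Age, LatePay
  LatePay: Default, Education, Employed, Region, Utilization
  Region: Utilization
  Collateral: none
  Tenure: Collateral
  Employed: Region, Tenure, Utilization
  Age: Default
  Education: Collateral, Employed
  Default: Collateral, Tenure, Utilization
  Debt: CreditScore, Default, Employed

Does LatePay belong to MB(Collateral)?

No

Parents of Collateral: none.
Ch(Collateral) = {CreditScore, Default, Education, Inquiries, Tenure, Utilization}.
For each child, the remaining parents (spouses of Collateral):
  Utilization: no additional parents.
  Tenure: no additional parents.
  Education also has parent Employed.
  parents(Default) \ {Collateral} = {Tenure, Utilization}.
  parents(CreditScore) \ {Collateral} = {Tenure}.
  parents(Inquiries) \ {Collateral} = {Default, Education}.
MB(Collateral) = {CreditScore, Default, Education, Employed, Inquiries, Tenure, Utilization}; LatePay is not in this set.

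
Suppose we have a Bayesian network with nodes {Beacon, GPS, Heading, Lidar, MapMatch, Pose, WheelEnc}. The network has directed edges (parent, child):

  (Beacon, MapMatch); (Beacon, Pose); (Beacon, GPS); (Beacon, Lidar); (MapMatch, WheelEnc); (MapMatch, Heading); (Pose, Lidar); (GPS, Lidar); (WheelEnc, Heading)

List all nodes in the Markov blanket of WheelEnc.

{Heading, MapMatch}

WheelEnc's parents: MapMatch.
Children of WheelEnc: Heading.
Other parents of WheelEnc's children:
  parents(Heading) \ {WheelEnc} = {MapMatch}.
Taking the union gives {Heading, MapMatch}.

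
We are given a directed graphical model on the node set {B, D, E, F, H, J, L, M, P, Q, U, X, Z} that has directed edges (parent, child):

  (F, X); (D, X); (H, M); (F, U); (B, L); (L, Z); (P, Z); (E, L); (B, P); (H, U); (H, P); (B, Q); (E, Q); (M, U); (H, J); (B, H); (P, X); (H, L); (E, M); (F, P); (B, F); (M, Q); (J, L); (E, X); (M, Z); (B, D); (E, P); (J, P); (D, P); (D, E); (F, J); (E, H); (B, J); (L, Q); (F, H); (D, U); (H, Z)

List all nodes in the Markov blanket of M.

The Markov blanket of a node is its parents, its children, and the other parents of its children.
M has children Q, U, Z.
M has parents E, H.
Co-parents of M (other parents of its children):
  Q also has parents B, E, L.
  U's other parents are D, F, H.
  Z also has parents H, L, P.
Union: {E, H} ∪ {Q, U, Z} ∪ {B, D, E, F, H, L, P} = {B, D, E, F, H, L, P, Q, U, Z}.

{B, D, E, F, H, L, P, Q, U, Z}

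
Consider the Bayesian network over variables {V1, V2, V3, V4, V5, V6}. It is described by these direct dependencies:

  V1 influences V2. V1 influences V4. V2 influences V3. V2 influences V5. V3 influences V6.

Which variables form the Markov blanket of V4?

Recall MB(v) = parents ∪ children ∪ spouses, where spouses are the other parents of v's children.
Children of V4: none.
Pa(V4) = {V1}.
With no children, V4 has no spouses; the co-parent set is empty.
MB(V4) = {V1}.

{V1}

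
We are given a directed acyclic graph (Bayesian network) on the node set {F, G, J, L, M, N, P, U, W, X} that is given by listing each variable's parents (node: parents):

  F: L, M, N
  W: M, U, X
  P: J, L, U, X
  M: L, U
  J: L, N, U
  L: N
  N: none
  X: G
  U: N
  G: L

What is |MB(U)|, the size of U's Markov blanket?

The Markov blanket of a node is its parents, its children, and the other parents of its children.
U has parent N.
Ch(U) = {J, M, P, W}.
Other parents of U's children:
  M's other parent is L.
  parents(W) \ {U} = {M, X}.
  parents(J) \ {U} = {L, N}.
  parents(P) \ {U} = {J, L, X}.
MB(U) = {J, L, M, N, P, W, X}, which has 7 nodes.

7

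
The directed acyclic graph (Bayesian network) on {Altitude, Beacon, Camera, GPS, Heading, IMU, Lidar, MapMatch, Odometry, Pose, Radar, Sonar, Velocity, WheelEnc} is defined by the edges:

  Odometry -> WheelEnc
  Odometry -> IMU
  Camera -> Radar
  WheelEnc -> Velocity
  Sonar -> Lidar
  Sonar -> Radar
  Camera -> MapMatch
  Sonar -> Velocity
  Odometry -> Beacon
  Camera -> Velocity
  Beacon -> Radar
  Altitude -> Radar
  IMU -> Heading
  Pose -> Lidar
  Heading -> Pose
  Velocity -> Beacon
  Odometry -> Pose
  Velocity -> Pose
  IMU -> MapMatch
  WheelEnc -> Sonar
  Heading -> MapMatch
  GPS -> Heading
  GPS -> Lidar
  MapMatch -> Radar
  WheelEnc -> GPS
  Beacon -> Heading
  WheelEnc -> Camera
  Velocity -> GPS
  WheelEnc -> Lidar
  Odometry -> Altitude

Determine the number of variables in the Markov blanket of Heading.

8

Pa(Heading) = {Beacon, GPS, IMU}.
Children of Heading: MapMatch, Pose.
Parents of each child, excluding Heading:
  Pose: Odometry, Velocity
  MapMatch: Camera, IMU
MB(Heading) = {Beacon, Camera, GPS, IMU, MapMatch, Odometry, Pose, Velocity}, which has 8 nodes.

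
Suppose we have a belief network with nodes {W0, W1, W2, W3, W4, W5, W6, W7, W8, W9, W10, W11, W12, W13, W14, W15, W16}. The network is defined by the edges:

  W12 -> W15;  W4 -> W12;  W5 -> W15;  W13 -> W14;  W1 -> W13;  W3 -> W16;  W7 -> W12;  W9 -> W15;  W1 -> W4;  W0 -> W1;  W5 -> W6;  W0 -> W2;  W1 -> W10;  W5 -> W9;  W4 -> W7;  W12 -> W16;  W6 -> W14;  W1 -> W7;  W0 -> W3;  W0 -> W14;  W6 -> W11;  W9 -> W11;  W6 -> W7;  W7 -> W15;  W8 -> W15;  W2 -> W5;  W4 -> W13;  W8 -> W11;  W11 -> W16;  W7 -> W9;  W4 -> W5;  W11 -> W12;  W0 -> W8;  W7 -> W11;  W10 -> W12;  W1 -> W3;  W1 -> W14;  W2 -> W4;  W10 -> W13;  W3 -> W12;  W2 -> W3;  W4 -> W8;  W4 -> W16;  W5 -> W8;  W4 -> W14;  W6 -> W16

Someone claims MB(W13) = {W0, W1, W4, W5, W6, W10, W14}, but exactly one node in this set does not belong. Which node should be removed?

W5

The Markov blanket of a node is its parents, its children, and the other parents of its children.
Parents of W13: W1, W4, W10.
W13 has child W14.
Parents of each child, excluding W13:
  W14: W0, W1, W4, W6
MB(W13) = {W0, W1, W4, W6, W10, W14}.
W5 is neither a parent, child, nor co-parent of W13, so it does not belong.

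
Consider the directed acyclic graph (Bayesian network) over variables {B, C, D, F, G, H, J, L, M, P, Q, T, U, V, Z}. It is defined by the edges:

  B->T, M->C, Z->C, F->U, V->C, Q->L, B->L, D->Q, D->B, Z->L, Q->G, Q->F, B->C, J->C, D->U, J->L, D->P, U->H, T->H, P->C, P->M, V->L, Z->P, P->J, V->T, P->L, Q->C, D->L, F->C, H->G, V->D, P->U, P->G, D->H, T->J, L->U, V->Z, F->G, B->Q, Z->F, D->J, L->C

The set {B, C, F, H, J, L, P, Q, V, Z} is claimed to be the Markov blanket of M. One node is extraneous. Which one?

M has child C.
Pa(M) = {P}.
Co-parents of M (other parents of its children):
  C: B, F, J, L, P, Q, V, Z
MB(M) = {B, C, F, J, L, P, Q, V, Z}.
H is neither a parent, child, nor co-parent of M, so it does not belong.

H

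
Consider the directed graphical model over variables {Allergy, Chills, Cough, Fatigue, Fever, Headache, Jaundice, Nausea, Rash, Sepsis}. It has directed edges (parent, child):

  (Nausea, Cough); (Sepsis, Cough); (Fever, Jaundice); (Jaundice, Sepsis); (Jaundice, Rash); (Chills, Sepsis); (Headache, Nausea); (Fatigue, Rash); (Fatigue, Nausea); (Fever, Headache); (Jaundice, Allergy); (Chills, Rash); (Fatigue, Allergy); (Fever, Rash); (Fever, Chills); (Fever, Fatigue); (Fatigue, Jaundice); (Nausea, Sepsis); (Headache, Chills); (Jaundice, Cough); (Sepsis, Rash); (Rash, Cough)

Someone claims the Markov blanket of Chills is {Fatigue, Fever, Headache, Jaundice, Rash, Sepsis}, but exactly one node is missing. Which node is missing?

Nausea

The Markov blanket of a node is its parents, its children, and the other parents of its children.
Children of Chills: Rash, Sepsis.
Pa(Chills) = {Fever, Headache}.
For each child, the remaining parents (spouses of Chills):
  Sepsis: Jaundice, Nausea
  Rash: Fatigue, Fever, Jaundice, Sepsis
MB(Chills) = {Fatigue, Fever, Headache, Jaundice, Nausea, Rash, Sepsis}.
Comparing with the claimed set, Nausea is missing.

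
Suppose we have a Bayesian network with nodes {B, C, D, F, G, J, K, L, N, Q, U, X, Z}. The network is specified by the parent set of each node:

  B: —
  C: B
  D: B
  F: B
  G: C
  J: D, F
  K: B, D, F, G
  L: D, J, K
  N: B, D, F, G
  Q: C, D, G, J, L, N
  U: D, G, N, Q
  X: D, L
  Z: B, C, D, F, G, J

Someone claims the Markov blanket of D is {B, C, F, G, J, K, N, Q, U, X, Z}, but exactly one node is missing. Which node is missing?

L

A node's Markov blanket = Pa ∪ Ch ∪ (parents of Ch other than the node itself).
Parents of D: B.
D has children J, K, L, N, Q, U, X, Z.
Other parents of D's children:
  J: F
  K: B, F, G
  L: J, K
  N: B, F, G
  Q: C, G, J, L, N
  U: G, N, Q
  X: L
  Z: B, C, F, G, J
MB(D) = {B, C, F, G, J, K, L, N, Q, U, X, Z}.
Comparing with the claimed set, L is missing.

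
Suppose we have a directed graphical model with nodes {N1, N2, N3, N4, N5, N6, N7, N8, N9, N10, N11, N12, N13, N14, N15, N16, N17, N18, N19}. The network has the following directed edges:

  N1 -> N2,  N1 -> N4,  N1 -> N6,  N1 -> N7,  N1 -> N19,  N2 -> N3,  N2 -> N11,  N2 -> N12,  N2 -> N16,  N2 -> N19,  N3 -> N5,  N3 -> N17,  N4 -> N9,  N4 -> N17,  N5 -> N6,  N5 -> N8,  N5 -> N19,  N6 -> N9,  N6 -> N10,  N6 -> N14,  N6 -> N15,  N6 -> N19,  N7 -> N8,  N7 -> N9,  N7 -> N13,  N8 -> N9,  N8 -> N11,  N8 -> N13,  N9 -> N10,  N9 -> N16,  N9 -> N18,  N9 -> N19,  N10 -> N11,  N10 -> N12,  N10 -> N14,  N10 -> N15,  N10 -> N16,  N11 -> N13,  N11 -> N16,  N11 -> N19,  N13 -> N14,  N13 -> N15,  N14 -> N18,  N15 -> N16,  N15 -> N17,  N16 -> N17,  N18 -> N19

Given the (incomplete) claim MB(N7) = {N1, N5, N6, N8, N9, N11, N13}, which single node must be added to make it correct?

N4

N7 has parent N1.
Children of N7: N8, N9, N13.
Parents of each child, excluding N7:
  N8's other parent is N5.
  parents(N9) \ {N7} = {N4, N6, N8}.
  N13's other parents are N8, N11.
MB(N7) = {N1, N4, N5, N6, N8, N9, N11, N13}.
Comparing with the claimed set, N4 is missing.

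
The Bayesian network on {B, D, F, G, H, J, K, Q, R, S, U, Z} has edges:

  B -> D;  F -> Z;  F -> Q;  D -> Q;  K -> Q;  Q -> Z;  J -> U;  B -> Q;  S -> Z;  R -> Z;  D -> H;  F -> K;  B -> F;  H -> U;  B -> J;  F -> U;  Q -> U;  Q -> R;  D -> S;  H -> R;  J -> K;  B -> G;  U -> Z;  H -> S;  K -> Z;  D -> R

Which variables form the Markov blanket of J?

J has parent B.
J has children K, U.
Co-parents of J (other parents of its children):
  K also has parent F.
  U's other parents are F, H, Q.
So the Markov blanket of J is {B, F, H, K, Q, U}.

{B, F, H, K, Q, U}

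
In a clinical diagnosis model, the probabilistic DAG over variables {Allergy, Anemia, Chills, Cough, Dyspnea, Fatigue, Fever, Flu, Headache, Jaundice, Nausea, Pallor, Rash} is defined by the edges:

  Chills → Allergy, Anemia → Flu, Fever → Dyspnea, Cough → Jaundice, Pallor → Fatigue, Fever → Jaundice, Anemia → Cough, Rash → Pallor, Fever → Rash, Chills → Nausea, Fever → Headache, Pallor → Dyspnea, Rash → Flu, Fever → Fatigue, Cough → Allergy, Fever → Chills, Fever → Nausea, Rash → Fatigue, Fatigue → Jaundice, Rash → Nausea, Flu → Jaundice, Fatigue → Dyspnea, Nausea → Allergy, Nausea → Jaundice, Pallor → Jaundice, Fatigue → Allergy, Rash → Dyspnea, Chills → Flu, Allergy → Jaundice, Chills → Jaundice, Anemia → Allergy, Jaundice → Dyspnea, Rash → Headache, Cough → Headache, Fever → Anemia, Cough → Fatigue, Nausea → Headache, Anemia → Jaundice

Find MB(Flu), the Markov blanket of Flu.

A node's Markov blanket = Pa ∪ Ch ∪ (parents of Ch other than the node itself).
Children of Flu: Jaundice.
Parents of Flu: Anemia, Chills, Rash.
For each child, the remaining parents (spouses of Flu):
  Jaundice also has parents Allergy, Anemia, Chills, Cough, Fatigue, Fever, Nausea, Pallor.
Union: {Anemia, Chills, Rash} ∪ {Jaundice} ∪ {Allergy, Anemia, Chills, Cough, Fatigue, Fever, Nausea, Pallor} = {Allergy, Anemia, Chills, Cough, Fatigue, Fever, Jaundice, Nausea, Pallor, Rash}.

{Allergy, Anemia, Chills, Cough, Fatigue, Fever, Jaundice, Nausea, Pallor, Rash}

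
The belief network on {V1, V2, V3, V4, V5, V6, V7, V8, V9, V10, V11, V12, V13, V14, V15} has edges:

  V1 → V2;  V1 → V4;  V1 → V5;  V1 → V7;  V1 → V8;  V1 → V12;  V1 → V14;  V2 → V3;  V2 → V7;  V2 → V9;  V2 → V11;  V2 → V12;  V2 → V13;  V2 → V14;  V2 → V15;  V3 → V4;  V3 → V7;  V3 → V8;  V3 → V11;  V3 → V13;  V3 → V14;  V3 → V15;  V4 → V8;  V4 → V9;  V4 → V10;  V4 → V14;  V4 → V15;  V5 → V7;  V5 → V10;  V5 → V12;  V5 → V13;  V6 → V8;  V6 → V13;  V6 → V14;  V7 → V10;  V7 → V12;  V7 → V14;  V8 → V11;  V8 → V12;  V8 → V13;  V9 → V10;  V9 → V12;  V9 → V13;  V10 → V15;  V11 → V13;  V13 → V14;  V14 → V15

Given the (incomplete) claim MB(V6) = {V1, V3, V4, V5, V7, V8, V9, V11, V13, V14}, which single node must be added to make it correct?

V2

The Markov blanket of a node is its parents, its children, and the other parents of its children.
Pa(V6) = {}.
V6 has children V8, V13, V14.
Co-parents of V6 (other parents of its children):
  parents(V8) \ {V6} = {V1, V3, V4}.
  parents(V13) \ {V6} = {V2, V3, V5, V8, V9, V11}.
  V14 also has parents V1, V2, V3, V4, V7, V13.
MB(V6) = {V1, V2, V3, V4, V5, V7, V8, V9, V11, V13, V14}.
Comparing with the claimed set, V2 is missing.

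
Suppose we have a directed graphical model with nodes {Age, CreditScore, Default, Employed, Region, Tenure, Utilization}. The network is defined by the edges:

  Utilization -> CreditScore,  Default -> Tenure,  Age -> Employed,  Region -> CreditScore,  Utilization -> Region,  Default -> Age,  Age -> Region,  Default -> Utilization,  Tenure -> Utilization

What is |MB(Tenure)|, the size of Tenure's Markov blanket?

By definition, MB(Tenure) is built from Tenure's parents, Tenure's children, and the co-parents of Tenure.
Ch(Tenure) = {Utilization}.
Pa(Tenure) = {Default}.
For each child, the remaining parents (spouses of Tenure):
  Utilization: Default
MB(Tenure) = {Default, Utilization}, which has 2 nodes.

2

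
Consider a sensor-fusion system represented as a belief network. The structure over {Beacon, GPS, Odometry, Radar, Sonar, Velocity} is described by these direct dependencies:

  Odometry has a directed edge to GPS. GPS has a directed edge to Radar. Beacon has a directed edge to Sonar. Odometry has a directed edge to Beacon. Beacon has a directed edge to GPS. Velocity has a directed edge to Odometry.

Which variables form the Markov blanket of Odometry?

A node's Markov blanket = Pa ∪ Ch ∪ (parents of Ch other than the node itself).
Parents of Odometry: Velocity.
Ch(Odometry) = {Beacon, GPS}.
For each child, the remaining parents (spouses of Odometry):
  Beacon: —
  GPS: Beacon
So the Markov blanket of Odometry is {Beacon, GPS, Velocity}.

{Beacon, GPS, Velocity}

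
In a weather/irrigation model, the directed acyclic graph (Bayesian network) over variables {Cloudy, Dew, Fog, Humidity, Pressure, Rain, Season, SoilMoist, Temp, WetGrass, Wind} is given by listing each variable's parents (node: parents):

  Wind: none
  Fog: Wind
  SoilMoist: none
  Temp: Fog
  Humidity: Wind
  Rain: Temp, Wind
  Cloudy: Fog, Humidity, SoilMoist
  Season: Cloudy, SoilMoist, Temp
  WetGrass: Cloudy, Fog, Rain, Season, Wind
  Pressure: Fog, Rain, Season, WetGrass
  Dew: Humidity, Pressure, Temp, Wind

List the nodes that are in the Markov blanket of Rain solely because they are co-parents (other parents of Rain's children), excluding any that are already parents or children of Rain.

{Cloudy, Fog, Season}

Children of Rain: Pressure, WetGrass.
  WetGrass: Cloudy, Fog, Season, Wind
  Pressure: Fog, Season, WetGrass
Excluding nodes already adjacent to Rain (Pressure, Temp, WetGrass, Wind), the co-parent-only contribution is {Cloudy, Fog, Season}.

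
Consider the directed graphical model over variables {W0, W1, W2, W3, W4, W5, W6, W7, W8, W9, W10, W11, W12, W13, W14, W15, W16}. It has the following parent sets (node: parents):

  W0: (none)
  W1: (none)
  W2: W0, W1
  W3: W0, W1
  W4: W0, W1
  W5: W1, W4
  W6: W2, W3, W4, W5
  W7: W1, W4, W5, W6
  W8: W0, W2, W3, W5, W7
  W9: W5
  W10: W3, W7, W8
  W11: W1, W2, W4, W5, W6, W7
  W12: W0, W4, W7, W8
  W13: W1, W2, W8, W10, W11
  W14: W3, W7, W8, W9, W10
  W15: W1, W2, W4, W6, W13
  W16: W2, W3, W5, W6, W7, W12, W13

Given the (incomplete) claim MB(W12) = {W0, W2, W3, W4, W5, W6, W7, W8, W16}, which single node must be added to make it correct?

W13

The Markov blanket of a node is its parents, its children, and the other parents of its children.
W12 has parents W0, W4, W7, W8.
W12's children: W16.
Other parents of W12's children:
  parents(W16) \ {W12} = {W2, W3, W5, W6, W7, W13}.
MB(W12) = {W0, W2, W3, W4, W5, W6, W7, W8, W13, W16}.
Comparing with the claimed set, W13 is missing.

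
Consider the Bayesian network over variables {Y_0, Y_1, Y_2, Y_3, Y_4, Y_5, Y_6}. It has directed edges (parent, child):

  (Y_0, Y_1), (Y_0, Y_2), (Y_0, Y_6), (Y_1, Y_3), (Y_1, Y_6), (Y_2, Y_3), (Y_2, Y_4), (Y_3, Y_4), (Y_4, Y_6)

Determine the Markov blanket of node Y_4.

{Y_0, Y_1, Y_2, Y_3, Y_6}

By definition, MB(Y_4) is built from Y_4's parents, Y_4's children, and the co-parents of Y_4.
Y_4's parents: Y_2, Y_3.
Y_4's children: Y_6.
Parents of each child, excluding Y_4:
  Y_6 also has parents Y_0, Y_1.
Taking the union gives {Y_0, Y_1, Y_2, Y_3, Y_6}.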